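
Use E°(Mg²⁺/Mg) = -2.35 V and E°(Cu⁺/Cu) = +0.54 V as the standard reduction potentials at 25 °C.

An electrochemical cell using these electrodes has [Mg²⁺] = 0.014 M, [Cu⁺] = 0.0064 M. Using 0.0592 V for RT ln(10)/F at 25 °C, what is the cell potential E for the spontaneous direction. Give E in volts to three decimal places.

+2.815 V

Cu⁺/Cu is the cathode (higher E°), Mg²⁺/Mg the anode: E°cell = +0.54 − (-2.35) = +2.89 V, n = 2.
Overall: 2 Cu⁺(aq) + Mg(s) → 2 Cu(s) + Mg²⁺(aq)
Q = [Mg²⁺] / ([Cu⁺]^2); log Q = 2.534.
E = E° − (0.0592/n) log Q = +2.89 − (0.0592/2)(2.534) = +2.815 V.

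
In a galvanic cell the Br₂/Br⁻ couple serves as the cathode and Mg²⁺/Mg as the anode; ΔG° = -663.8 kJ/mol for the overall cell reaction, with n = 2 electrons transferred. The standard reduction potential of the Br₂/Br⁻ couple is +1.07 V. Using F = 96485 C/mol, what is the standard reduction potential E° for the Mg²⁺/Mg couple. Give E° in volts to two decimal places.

-2.37 V

E°cell = −ΔG°/(nF) = −(-663.8×10³)/((2)(96485)) = +3.440 V.
Since Br₂/Br⁻ is the cathode and Mg²⁺/Mg the anode, E°cell = E°(Br₂/Br⁻) − E°(Mg²⁺/Mg).
So E°(Mg²⁺/Mg) = E°(Br₂/Br⁻) − E°cell = (+1.07) − (+3.440) = -2.37 V.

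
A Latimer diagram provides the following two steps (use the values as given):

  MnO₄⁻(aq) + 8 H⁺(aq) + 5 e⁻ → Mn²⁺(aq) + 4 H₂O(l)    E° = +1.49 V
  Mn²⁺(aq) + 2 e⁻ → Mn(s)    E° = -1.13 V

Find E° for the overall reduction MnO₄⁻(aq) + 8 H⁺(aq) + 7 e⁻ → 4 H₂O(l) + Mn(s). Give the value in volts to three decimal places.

+0.741 V

Adding the free-energy changes (−nFE°) of the two steps gives −n₃FE°₃ = −n₁FE°₁ − n₂FE°₂.
E°₃ = (5×+1.49 + 2×-1.13) / 7 = (+5.190) / 7 = +0.741 V.
E° values themselves are not directly additive — weighting by electron count is essential.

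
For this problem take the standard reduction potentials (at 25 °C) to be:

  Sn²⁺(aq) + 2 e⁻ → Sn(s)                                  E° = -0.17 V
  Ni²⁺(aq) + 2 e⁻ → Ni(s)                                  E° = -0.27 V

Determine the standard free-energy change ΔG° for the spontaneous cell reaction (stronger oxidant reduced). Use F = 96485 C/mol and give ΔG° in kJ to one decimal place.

-19.3 kJ

Sn²⁺/Sn (E° = -0.17 V) is the cathode; Ni²⁺/Ni (E° = -0.27 V) is the anode, so E°cell = +0.10 V.
Balancing electrons gives n = 2 (lcm of 2 and 2).
ΔG° = −nFE° = −(2)(96485)(+0.10) = -19,297 J = -19.3 kJ.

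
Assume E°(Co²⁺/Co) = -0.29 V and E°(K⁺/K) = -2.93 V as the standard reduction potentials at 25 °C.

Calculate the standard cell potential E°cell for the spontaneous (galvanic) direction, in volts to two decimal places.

The Co²⁺/Co couple has the higher reduction potential, so it is the cathode; K⁺/K is oxidised at the anode.
E°cell = E°(cathode) − E°(anode) = (-0.29) − (-2.93) = +2.64 V.

+2.64 V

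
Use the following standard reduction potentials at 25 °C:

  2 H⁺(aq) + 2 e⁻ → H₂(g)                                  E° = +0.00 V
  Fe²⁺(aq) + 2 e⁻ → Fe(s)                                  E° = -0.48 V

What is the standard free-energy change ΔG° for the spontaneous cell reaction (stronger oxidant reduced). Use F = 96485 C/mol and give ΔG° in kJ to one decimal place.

H⁺/H₂ (E° = +0.00 V) is the cathode; Fe²⁺/Fe (E° = -0.48 V) is the anode, so E°cell = +0.48 V.
Balancing electrons gives n = 2 (lcm of 2 and 2).
ΔG° = −nFE° = −(2)(96485)(+0.48) = -92,626 J = -92.6 kJ.

-92.6 kJ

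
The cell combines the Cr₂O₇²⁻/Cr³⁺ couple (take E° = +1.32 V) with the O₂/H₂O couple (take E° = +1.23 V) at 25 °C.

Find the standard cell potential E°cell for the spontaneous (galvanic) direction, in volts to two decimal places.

+0.09 V

The Cr₂O₇²⁻/Cr³⁺ couple has the higher reduction potential, so it is the cathode; O₂/H₂O is oxidised at the anode.
E°cell = E°(cathode) − E°(anode) = (+1.32) − (+1.23) = +0.09 V.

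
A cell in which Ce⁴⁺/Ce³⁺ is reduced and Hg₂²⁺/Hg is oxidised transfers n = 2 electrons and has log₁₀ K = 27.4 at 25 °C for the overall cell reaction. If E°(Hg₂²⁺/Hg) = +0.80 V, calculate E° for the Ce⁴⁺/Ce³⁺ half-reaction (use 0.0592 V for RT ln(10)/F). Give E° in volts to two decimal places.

E°cell = (0.0592/n)·log K = (0.0592/2)(27.4) = +0.811 V.
Since Ce⁴⁺/Ce³⁺ is the cathode and Hg₂²⁺/Hg the anode, E°cell = E°(Ce⁴⁺/Ce³⁺) − E°(Hg₂²⁺/Hg).
So E°(Ce⁴⁺/Ce³⁺) = E°cell + E°(Hg₂²⁺/Hg) = +0.811 + (+0.80) = +1.61 V.

+1.61 V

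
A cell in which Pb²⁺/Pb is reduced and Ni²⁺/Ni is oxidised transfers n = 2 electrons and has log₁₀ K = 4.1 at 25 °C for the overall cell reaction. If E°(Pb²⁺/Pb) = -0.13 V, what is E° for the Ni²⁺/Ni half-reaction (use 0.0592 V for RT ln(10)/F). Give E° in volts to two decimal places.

-0.25 V

E°cell = (0.0592/n)·log K = (0.0592/2)(4.1) = +0.121 V.
Since Pb²⁺/Pb is the cathode and Ni²⁺/Ni the anode, E°cell = E°(Pb²⁺/Pb) − E°(Ni²⁺/Ni).
So E°(Ni²⁺/Ni) = E°(Pb²⁺/Pb) − E°cell = (-0.13) − (+0.121) = -0.25 V.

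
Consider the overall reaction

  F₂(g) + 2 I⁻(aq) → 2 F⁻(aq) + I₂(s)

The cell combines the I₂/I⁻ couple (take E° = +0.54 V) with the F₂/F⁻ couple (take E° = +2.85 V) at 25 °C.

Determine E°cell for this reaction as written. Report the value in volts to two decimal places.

The F₂/F⁻ couple has the higher reduction potential, so it is the cathode; I₂/I⁻ is oxidised at the anode.
E°cell = E°(cathode) − E°(anode) = (+2.85) − (+0.54) = +2.31 V.
Since E°cell > 0, the reaction is spontaneous under standard conditions.

+2.31 V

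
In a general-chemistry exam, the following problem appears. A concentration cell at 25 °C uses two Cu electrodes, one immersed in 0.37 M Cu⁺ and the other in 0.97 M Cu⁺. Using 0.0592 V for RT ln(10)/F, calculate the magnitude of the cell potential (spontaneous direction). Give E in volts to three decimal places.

For a concentration cell E°cell = 0. The 0.97 M side is the cathode (reduction is favoured where [Cu⁺] is higher).
With n = 1, E = −(0.0592/1) log([Cu⁺]ₐₙ/[Cu⁺]꜀ₐₜ) = −(0.0592/1) log(0.37/0.97) = −(0.0592/1)(-0.419) = +0.025 V.

+0.025 V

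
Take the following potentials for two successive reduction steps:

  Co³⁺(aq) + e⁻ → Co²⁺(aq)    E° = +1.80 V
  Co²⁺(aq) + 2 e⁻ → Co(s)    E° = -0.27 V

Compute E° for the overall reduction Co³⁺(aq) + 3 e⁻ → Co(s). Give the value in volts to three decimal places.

Adding the free-energy changes (−nFE°) of the two steps gives −n₃FE°₃ = −n₁FE°₁ − n₂FE°₂.
E°₃ = (1×+1.80 + 2×-0.27) / 3 = (+1.260) / 3 = +0.420 V.

+0.420 V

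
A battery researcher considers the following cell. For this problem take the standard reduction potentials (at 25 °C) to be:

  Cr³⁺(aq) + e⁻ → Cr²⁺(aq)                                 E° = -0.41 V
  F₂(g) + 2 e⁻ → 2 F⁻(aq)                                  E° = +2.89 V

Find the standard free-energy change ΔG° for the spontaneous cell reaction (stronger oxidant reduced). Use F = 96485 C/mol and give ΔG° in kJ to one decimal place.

-636.8 kJ

F₂/F⁻ (E° = +2.89 V) is the cathode; Cr³⁺/Cr²⁺ (E° = -0.41 V) is the anode, so E°cell = +3.30 V.
Balancing electrons gives n = 2 (lcm of 2 and 1).
ΔG° = −nFE° = −(2)(96485)(+3.30) = -636,801 J = -636.8 kJ.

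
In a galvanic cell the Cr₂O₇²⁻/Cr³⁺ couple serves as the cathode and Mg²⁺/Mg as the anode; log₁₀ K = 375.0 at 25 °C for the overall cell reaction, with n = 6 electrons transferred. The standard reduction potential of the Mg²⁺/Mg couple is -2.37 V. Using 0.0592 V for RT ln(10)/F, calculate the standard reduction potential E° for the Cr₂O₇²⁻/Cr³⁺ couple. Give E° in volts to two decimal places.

E°cell = (0.0592/n)·log K = (0.0592/6)(375.0) = +3.700 V.
Since Cr₂O₇²⁻/Cr³⁺ is the cathode and Mg²⁺/Mg the anode, E°cell = E°(Cr₂O₇²⁻/Cr³⁺) − E°(Mg²⁺/Mg).
So E°(Cr₂O₇²⁻/Cr³⁺) = E°cell + E°(Mg²⁺/Mg) = +3.700 + (-2.37) = +1.33 V.

+1.33 V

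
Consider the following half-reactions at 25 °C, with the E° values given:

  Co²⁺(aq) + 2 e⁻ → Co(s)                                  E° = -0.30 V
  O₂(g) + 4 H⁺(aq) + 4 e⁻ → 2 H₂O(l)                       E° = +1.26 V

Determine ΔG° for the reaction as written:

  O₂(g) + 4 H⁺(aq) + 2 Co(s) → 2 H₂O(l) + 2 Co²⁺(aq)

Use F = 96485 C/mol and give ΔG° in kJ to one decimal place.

As written, O₂/H₂O is reduced (cathode) and Co²⁺/Co is oxidised (anode), so E°cell = (+1.26) − (-0.30) = +1.56 V.
Balancing electrons gives n = 4.
ΔG° = −nFE° = −(4)(96485)(+1.56) = -602,066 J = -602.1 kJ.

-602.1 kJ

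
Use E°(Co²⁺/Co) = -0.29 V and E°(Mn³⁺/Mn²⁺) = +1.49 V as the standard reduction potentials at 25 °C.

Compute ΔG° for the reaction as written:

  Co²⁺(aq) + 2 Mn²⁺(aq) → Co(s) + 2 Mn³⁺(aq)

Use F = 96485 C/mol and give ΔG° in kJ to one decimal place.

As written, Co²⁺/Co is reduced (cathode) and Mn³⁺/Mn²⁺ is oxidised (anode), so E°cell = (-0.29) − (+1.49) = -1.78 V.
Balancing electrons gives n = 2.
ΔG° = −nFE° = −(2)(96485)(-1.78) = 343,487 J = +343.5 kJ.

+343.5 kJ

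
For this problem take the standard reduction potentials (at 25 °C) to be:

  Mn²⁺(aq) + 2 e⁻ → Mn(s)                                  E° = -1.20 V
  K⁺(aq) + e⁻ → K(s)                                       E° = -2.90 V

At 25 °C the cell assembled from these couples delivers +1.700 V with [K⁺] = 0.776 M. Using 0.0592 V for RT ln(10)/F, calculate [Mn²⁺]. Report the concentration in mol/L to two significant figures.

0.60 M

Mn²⁺/Mn is the cathode, K⁺/K the anode: E°cell = +1.70 V, n = 2.
Overall reaction: Mn²⁺(aq) + 2 K(s) → Mn(s) + 2 K⁺(aq); Q = [K⁺]^2/[Mn²⁺]^1.
From E = E° − (0.0592/n) log Q: log Q = (E° − E)·n/0.0592 = (+1.70 − (+1.700))·2/0.0592 = 0.0000.
So 1·log[Mn²⁺] = 2·log(0.776) − log Q = -0.2203 − (0.0000) = -0.2203; [Mn²⁺] = 10^(-0.2203) ≈ 0.60 M.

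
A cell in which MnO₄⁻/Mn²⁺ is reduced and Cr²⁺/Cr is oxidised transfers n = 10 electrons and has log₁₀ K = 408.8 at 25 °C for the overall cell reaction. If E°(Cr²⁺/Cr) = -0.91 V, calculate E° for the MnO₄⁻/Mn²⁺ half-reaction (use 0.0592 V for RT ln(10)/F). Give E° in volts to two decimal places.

E°cell = (0.0592/n)·log K = (0.0592/10)(408.8) = +2.420 V.
Since MnO₄⁻/Mn²⁺ is the cathode and Cr²⁺/Cr the anode, E°cell = E°(MnO₄⁻/Mn²⁺) − E°(Cr²⁺/Cr).
So E°(MnO₄⁻/Mn²⁺) = E°cell + E°(Cr²⁺/Cr) = +2.420 + (-0.91) = +1.51 V.

+1.51 V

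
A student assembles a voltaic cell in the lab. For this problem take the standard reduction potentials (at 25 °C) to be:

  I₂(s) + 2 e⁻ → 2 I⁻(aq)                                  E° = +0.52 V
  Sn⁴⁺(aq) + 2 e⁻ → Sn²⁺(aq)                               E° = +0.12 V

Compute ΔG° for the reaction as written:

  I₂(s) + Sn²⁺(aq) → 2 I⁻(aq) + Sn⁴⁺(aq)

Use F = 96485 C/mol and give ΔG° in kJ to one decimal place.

As written, I₂/I⁻ is reduced (cathode) and Sn⁴⁺/Sn²⁺ is oxidised (anode), so E°cell = (+0.52) − (+0.12) = +0.40 V.
Balancing electrons gives n = 2.
ΔG° = −nFE° = −(2)(96485)(+0.40) = -77,188 J = -77.2 kJ.

-77.2 kJ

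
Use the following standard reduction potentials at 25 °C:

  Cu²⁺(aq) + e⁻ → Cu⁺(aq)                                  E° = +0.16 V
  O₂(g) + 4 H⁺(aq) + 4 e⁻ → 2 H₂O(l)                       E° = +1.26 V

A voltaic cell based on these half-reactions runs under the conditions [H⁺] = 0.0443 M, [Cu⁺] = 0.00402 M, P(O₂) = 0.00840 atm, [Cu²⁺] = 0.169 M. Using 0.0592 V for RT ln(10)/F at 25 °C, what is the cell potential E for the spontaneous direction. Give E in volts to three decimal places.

+0.893 V

O₂/H₂O is the cathode (higher E°), Cu²⁺/Cu⁺ the anode: E°cell = +1.26 − (+0.16) = +1.10 V, n = 4.
Overall: O₂(g) + 4 H⁺(aq) + 4 Cu⁺(aq) → 2 H₂O(l) + 4 Cu²⁺(aq)
Q = [Cu²⁺]^4 / (P(O₂)·[H⁺]^4·[Cu⁺]^4); log Q = 13.985.
E = E° − (0.0592/n) log Q = +1.10 − (0.0592/4)(13.985) = +0.893 V.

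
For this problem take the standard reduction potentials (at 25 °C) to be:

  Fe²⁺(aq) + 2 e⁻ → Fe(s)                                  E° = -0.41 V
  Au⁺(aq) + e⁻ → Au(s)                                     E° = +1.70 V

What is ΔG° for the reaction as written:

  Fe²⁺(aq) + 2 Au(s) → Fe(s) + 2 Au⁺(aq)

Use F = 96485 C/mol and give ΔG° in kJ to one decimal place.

As written, Fe²⁺/Fe is reduced (cathode) and Au⁺/Au is oxidised (anode), so E°cell = (-0.41) − (+1.70) = -2.11 V.
Balancing electrons gives n = 2.
ΔG° = −nFE° = −(2)(96485)(-2.11) = 407,167 J = +407.2 kJ.

+407.2 kJ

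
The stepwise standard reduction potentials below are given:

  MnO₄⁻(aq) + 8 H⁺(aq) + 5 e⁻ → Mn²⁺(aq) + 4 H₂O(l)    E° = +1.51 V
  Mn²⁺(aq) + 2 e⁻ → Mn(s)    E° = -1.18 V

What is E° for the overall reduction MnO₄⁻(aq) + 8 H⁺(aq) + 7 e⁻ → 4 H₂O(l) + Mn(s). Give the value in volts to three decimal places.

+0.741 V

Since ΔG° = −nFE° is additive over sequential reductions, n₃E°₃ = n₁E°₁ + n₂E°₂.
E°₃ = (5×+1.51 + 2×-1.18) / 7 = (+5.190) / 7 = +0.741 V.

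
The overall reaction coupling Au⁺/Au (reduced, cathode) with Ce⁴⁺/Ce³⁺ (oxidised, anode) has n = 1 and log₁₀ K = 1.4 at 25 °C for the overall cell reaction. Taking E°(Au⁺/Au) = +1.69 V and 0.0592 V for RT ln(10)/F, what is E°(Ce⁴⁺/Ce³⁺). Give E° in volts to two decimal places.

+1.61 V

E°cell = (0.0592/n)·log K = (0.0592/1)(1.4) = +0.083 V.
Since Au⁺/Au is the cathode and Ce⁴⁺/Ce³⁺ the anode, E°cell = E°(Au⁺/Au) − E°(Ce⁴⁺/Ce³⁺).
So E°(Ce⁴⁺/Ce³⁺) = E°(Au⁺/Au) − E°cell = (+1.69) − (+0.083) = +1.61 V.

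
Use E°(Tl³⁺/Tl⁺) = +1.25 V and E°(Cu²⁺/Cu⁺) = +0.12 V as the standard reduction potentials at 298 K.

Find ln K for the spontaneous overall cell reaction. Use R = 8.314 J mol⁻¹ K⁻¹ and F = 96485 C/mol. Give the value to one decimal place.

Cathode: Tl³⁺/Tl⁺; anode: Cu²⁺/Cu⁺. E°cell = (+1.25) − (+0.12) = +1.13 V, with n = 2.
ΔG° = −nFE° = −RT ln K, so ln K = nFE°/(RT) = (2)(96485)(+1.13) / ((8.314)(298)) = 88.012.

88.0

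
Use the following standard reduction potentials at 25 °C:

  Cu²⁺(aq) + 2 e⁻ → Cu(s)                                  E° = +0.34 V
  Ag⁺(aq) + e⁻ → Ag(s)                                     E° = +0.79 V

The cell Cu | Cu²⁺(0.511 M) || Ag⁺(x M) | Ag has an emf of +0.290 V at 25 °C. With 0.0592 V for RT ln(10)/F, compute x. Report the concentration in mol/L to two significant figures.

0.0014 M

Ag⁺/Ag is the cathode, Cu²⁺/Cu the anode: E°cell = +0.45 V, n = 2.
Overall reaction: 2 Ag⁺(aq) + Cu(s) → 2 Ag(s) + Cu²⁺(aq); Q = [Cu²⁺]^1/[Ag⁺]^2.
From E = E° − (0.0592/n) log Q: log Q = (E° − E)·n/0.0592 = (+0.45 − (+0.290))·2/0.0592 = 5.4054.
So 2·log[Ag⁺] = 1·log(0.511) − log Q = -0.2916 − (5.4054) = -5.6970; log[Ag⁺] = -5.6970 / 2 = -2.8485; [Ag⁺] = 10^(-2.8485) ≈ 0.0014 M.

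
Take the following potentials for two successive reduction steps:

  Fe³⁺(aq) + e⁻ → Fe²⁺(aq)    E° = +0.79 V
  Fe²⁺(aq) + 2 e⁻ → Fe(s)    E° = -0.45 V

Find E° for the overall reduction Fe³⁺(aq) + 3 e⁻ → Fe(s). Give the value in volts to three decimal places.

Adding the free-energy changes (−nFE°) of the two steps gives −n₃FE°₃ = −n₁FE°₁ − n₂FE°₂.
E°₃ = (1×+0.79 + 2×-0.45) / 3 = (-0.110) / 3 = -0.037 V.

-0.037 V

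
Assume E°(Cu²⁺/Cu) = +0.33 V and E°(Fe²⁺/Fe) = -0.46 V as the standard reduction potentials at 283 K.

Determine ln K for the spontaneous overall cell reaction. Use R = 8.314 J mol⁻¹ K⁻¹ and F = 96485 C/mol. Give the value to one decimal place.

64.8

Cathode: Cu²⁺/Cu; anode: Fe²⁺/Fe. E°cell = (+0.33) − (-0.46) = +0.79 V, with n = 2.
ΔG° = −nFE° = −RT ln K, so ln K = nFE°/(RT) = (2)(96485)(+0.79) / ((8.314)(283)) = 64.792.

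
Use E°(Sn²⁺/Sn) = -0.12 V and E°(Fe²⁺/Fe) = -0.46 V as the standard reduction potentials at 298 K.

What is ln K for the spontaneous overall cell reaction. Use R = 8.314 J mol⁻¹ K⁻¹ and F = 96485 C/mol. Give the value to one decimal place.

Cathode: Sn²⁺/Sn; anode: Fe²⁺/Fe. E°cell = (-0.12) − (-0.46) = +0.34 V, with n = 2.
ΔG° = −nFE° = −RT ln K, so ln K = nFE°/(RT) = (2)(96485)(+0.34) / ((8.314)(298)) = 26.481.

26.5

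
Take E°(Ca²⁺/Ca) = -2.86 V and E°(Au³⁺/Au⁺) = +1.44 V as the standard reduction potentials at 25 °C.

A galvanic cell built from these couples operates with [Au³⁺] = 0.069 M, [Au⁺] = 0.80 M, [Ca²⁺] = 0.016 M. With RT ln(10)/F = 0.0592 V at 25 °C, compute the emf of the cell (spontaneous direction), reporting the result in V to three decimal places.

+4.322 V

Au³⁺/Au⁺ is the cathode (higher E°), Ca²⁺/Ca the anode: E°cell = +1.44 − (-2.86) = +4.30 V, n = 2.
Overall: Au³⁺(aq) + Ca(s) → Au⁺(aq) + Ca²⁺(aq)
Q = [Au⁺]·[Ca²⁺] / ([Au³⁺]); log Q = -0.732.
E = E° − (0.0592/n) log Q = +4.30 − (0.0592/2)(-0.732) = +4.322 V.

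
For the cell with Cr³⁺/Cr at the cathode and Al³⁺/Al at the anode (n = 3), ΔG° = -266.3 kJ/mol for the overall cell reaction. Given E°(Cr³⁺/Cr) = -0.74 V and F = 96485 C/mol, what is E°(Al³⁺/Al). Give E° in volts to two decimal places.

-1.66 V

E°cell = −ΔG°/(nF) = −(-266.3×10³)/((3)(96485)) = +0.920 V.
Since Cr³⁺/Cr is the cathode and Al³⁺/Al the anode, E°cell = E°(Cr³⁺/Cr) − E°(Al³⁺/Al).
So E°(Al³⁺/Al) = E°(Cr³⁺/Cr) − E°cell = (-0.74) − (+0.920) = -1.66 V.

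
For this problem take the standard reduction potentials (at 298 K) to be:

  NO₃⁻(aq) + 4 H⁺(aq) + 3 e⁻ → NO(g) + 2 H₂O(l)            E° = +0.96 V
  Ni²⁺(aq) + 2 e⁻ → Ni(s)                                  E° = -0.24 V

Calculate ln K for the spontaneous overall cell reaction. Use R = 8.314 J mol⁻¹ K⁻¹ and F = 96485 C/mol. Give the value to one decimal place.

Cathode: NO₃⁻/NO; anode: Ni²⁺/Ni. E°cell = (+0.96) − (-0.24) = +1.20 V, with n = 6.
ΔG° = −nFE° = −RT ln K, so ln K = nFE°/(RT) = (6)(96485)(+1.20) / ((8.314)(298)) = 280.392.

280.4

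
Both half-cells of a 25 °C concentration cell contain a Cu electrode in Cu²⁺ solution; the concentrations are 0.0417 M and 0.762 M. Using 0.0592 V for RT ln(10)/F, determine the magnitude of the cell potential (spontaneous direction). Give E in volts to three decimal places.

+0.037 V

For a concentration cell E°cell = 0. The 0.762 M side is the cathode (reduction is favoured where [Cu²⁺] is higher).
With n = 2, E = −(0.0592/2) log([Cu²⁺]ₐₙ/[Cu²⁺]꜀ₐₜ) = −(0.0592/2) log(0.0417/0.762) = −(0.0592/2)(-1.262) = +0.037 V.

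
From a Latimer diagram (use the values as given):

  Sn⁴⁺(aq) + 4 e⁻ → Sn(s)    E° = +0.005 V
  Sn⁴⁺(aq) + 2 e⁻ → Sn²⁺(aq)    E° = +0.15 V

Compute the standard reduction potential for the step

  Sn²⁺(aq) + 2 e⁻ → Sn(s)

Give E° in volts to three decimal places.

-0.140 V

Sequential free energies add, so n₃E°₃ = n₁E°₁ + n₂E°₂.
With n₃ = 4, and the known step contributing 2×(+0.15) V, the unknown satisfies 2·E° = 4×(+0.005) − 2×(+0.15) = -0.280.
E° = -0.280 / 2 = -0.140 V.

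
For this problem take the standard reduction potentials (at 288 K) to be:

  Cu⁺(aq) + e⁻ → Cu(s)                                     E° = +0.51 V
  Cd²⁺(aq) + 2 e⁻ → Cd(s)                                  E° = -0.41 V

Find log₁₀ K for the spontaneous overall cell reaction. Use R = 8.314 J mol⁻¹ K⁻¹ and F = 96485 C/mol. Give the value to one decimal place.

32.2

Cathode: Cu⁺/Cu; anode: Cd²⁺/Cd. E°cell = (+0.51) − (-0.41) = +0.92 V, with n = 2.
ΔG° = −nFE° = −RT ln K, so ln K = nFE°/(RT) = (2)(96485)(+0.92) / ((8.314)(288)) = 74.144.
log₁₀ K = 74.144 / ln 10 = 32.2.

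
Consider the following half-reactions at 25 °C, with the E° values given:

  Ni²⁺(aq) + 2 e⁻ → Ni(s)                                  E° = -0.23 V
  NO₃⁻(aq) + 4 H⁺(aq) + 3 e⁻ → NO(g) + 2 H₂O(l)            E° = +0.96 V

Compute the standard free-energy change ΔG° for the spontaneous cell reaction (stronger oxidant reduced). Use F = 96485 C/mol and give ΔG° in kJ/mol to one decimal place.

NO₃⁻/NO (E° = +0.96 V) is the cathode; Ni²⁺/Ni (E° = -0.23 V) is the anode, so E°cell = +1.19 V.
Balancing electrons gives n = 6 (lcm of 3 and 2).
ΔG° = −nFE° = −(6)(96485)(+1.19) = -688,903 J = -688.9 kJ/mol.

-688.9 kJ/mol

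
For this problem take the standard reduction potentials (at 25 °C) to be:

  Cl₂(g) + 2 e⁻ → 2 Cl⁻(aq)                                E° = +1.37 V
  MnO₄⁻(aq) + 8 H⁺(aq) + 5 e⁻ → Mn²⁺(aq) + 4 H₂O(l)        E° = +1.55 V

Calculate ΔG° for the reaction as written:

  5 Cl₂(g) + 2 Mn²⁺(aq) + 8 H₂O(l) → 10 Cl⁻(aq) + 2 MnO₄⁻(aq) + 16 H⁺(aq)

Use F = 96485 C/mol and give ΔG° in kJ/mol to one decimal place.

+173.7 kJ/mol

As written, Cl₂/Cl⁻ is reduced (cathode) and MnO₄⁻/Mn²⁺ is oxidised (anode), so E°cell = (+1.37) − (+1.55) = -0.18 V.
Balancing electrons gives n = 10.
ΔG° = −nFE° = −(10)(96485)(-0.18) = 173,673 J = +173.7 kJ/mol.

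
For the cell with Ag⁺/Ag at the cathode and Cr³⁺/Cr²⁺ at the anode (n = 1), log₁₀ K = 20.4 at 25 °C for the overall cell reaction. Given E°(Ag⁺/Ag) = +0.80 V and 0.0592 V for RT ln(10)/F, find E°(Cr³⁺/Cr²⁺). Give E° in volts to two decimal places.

E°cell = (0.0592/n)·log K = (0.0592/1)(20.4) = +1.208 V.
Since Ag⁺/Ag is the cathode and Cr³⁺/Cr²⁺ the anode, E°cell = E°(Ag⁺/Ag) − E°(Cr³⁺/Cr²⁺).
So E°(Cr³⁺/Cr²⁺) = E°(Ag⁺/Ag) − E°cell = (+0.80) − (+1.208) = -0.41 V.

-0.41 V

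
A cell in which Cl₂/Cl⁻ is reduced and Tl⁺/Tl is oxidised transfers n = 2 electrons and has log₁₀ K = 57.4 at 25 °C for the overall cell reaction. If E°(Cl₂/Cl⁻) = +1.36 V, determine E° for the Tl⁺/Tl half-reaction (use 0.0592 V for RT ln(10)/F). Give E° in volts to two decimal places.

E°cell = (0.0592/n)·log K = (0.0592/2)(57.4) = +1.699 V.
Since Cl₂/Cl⁻ is the cathode and Tl⁺/Tl the anode, E°cell = E°(Cl₂/Cl⁻) − E°(Tl⁺/Tl).
So E°(Tl⁺/Tl) = E°(Cl₂/Cl⁻) − E°cell = (+1.36) − (+1.699) = -0.34 V.

-0.34 V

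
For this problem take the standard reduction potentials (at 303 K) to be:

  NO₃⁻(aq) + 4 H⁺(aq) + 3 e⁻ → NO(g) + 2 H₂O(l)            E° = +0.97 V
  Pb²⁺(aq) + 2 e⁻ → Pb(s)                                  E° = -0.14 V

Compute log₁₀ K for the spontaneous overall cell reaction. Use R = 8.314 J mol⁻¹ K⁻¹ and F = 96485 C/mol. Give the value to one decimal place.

110.8

Cathode: NO₃⁻/NO; anode: Pb²⁺/Pb. E°cell = (+0.97) − (-0.14) = +1.11 V, with n = 6.
ΔG° = −nFE° = −RT ln K, so ln K = nFE°/(RT) = (6)(96485)(+1.11) / ((8.314)(303)) = 255.083.
log₁₀ K = 255.083 / ln 10 = 110.8.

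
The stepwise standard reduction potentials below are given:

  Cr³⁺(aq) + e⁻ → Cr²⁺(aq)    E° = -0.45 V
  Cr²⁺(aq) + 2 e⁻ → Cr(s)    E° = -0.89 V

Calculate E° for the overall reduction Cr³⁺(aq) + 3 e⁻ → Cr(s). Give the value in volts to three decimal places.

-0.743 V

Adding the free-energy changes (−nFE°) of the two steps gives −n₃FE°₃ = −n₁FE°₁ − n₂FE°₂.
E°₃ = (1×-0.45 + 2×-0.89) / 3 = (-2.230) / 3 = -0.743 V.
Simply averaging or adding the two E° values would be wrong; the electron-weighted sum is required.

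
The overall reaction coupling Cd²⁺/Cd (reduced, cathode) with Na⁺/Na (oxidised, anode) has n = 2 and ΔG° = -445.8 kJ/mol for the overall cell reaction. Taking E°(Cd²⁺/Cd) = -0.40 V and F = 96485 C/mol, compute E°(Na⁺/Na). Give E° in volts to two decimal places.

E°cell = −ΔG°/(nF) = −(-445.8×10³)/((2)(96485)) = +2.310 V.
Since Cd²⁺/Cd is the cathode and Na⁺/Na the anode, E°cell = E°(Cd²⁺/Cd) − E°(Na⁺/Na).
So E°(Na⁺/Na) = E°(Cd²⁺/Cd) − E°cell = (-0.40) − (+2.310) = -2.71 V.

-2.71 V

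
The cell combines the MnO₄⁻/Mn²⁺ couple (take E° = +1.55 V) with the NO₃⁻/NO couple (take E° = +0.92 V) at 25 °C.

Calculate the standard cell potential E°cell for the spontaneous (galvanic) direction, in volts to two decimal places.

The MnO₄⁻/Mn²⁺ couple has the higher reduction potential, so it is the cathode; NO₃⁻/NO is oxidised at the anode.
E°cell = E°(cathode) − E°(anode) = (+1.55) − (+0.92) = +0.63 V.

+0.63 V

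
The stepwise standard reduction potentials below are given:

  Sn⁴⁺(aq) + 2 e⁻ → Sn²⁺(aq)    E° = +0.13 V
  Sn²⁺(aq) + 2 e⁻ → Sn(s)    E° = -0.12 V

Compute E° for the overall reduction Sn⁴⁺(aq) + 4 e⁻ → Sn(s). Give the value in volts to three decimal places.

+0.005 V

Standard free energies of sequential steps add: ΔG°₃ = ΔG°₁ + ΔG°₂, so n₃E°₃ = n₁E°₁ + n₂E°₂.
E°₃ = (2×+0.13 + 2×-0.12) / 4 = (+0.020) / 4 = +0.005 V.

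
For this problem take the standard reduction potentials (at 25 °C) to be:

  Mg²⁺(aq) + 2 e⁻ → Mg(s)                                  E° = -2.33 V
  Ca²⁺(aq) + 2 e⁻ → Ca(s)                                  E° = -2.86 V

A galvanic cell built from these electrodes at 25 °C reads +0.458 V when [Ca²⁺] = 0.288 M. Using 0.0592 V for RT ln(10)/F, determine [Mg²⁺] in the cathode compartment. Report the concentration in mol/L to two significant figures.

0.0011 M

Mg²⁺/Mg is the cathode, Ca²⁺/Ca the anode: E°cell = +0.53 V, n = 2.
Overall reaction: Mg²⁺(aq) + Ca(s) → Mg(s) + Ca²⁺(aq); Q = [Ca²⁺]^1/[Mg²⁺]^1.
From E = E° − (0.0592/n) log Q: log Q = (E° − E)·n/0.0592 = (+0.53 − (+0.458))·2/0.0592 = 2.4324.
So 1·log[Mg²⁺] = 1·log(0.288) − log Q = -0.5406 − (2.4324) = -2.9730; [Mg²⁺] = 10^(-2.9730) ≈ 0.0011 M.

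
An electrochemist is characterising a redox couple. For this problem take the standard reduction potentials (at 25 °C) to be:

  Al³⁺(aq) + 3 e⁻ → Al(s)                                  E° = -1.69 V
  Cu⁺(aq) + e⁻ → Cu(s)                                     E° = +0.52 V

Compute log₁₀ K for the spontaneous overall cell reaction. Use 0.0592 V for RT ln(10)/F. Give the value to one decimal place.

Cathode: Cu⁺/Cu; anode: Al³⁺/Al. E°cell = +2.21 V, n = 3.
log K = nE°cell / 0.0592 = (3)(+2.21) / 0.0592 = 112.0.

112.0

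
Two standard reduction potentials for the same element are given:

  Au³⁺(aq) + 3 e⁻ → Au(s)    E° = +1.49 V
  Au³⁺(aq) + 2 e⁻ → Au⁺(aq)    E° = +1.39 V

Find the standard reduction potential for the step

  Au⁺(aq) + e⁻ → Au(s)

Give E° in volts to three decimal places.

+1.690 V

Sequential free energies add, so n₃E°₃ = n₁E°₁ + n₂E°₂.
With n₃ = 3, and the known step contributing 2×(+1.39) V, the unknown satisfies 1·E° = 3×(+1.49) − 2×(+1.39) = +1.690.
E° = +1.690 / 1 = +1.690 V.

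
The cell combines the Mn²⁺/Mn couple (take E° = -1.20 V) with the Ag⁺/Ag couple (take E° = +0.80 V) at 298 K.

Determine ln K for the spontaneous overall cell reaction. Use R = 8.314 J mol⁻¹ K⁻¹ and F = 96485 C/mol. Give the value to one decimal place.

155.8

Cathode: Ag⁺/Ag; anode: Mn²⁺/Mn. E°cell = (+0.80) − (-1.20) = +2.00 V, with n = 2.
ΔG° = −nFE° = −RT ln K, so ln K = nFE°/(RT) = (2)(96485)(+2.00) / ((8.314)(298)) = 155.773.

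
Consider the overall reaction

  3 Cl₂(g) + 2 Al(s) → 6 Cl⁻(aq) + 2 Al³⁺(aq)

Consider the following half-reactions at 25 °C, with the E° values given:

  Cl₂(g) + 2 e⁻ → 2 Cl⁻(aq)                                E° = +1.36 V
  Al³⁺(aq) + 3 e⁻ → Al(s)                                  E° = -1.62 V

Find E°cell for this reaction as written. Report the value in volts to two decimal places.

+2.98 V

The Cl₂/Cl⁻ couple has the higher reduction potential, so it is the cathode; Al³⁺/Al is oxidised at the anode.
E°cell = E°(cathode) − E°(anode) = (+1.36) − (-1.62) = +2.98 V.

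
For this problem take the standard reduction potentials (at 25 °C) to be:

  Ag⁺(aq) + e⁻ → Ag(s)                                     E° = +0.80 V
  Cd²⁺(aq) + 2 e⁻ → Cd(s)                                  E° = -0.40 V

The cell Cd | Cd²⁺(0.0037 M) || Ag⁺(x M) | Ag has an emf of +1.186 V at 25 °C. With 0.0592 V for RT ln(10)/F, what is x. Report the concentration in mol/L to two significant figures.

Ag⁺/Ag is the cathode, Cd²⁺/Cd the anode: E°cell = +1.20 V, n = 2.
Overall reaction: 2 Ag⁺(aq) + Cd(s) → 2 Ag(s) + Cd²⁺(aq); Q = [Cd²⁺]^1/[Ag⁺]^2.
From E = E° − (0.0592/n) log Q: log Q = (E° − E)·n/0.0592 = (+1.20 − (+1.186))·2/0.0592 = 0.4730.
So 2·log[Ag⁺] = 1·log(0.0037) − log Q = -2.4318 − (0.4730) = -2.9048; log[Ag⁺] = -2.9048 / 2 = -1.4524; [Ag⁺] = 10^(-1.4524) ≈ 0.035 M.

0.035 M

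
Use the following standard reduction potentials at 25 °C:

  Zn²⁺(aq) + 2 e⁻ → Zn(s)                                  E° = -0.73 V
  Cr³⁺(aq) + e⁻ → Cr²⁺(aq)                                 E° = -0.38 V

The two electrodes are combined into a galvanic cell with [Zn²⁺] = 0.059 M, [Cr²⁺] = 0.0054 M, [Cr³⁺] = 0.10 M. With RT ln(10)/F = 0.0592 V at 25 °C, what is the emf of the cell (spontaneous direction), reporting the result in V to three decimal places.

Cr³⁺/Cr²⁺ is the cathode (higher E°), Zn²⁺/Zn the anode: E°cell = -0.38 − (-0.73) = +0.35 V, n = 2.
Overall: 2 Cr³⁺(aq) + Zn(s) → 2 Cr²⁺(aq) + Zn²⁺(aq)
Q = [Cr²⁺]^2·[Zn²⁺] / ([Cr³⁺]^2); log Q = -3.764.
E = E° − (0.0592/n) log Q = +0.35 − (0.0592/2)(-3.764) = +0.461 V.

+0.461 V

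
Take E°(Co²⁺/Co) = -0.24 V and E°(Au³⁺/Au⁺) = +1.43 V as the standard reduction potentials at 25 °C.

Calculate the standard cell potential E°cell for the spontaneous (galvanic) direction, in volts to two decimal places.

The Au³⁺/Au⁺ couple has the higher reduction potential, so it is the cathode; Co²⁺/Co is oxidised at the anode.
E°cell = E°(cathode) − E°(anode) = (+1.43) − (-0.24) = +1.67 V.

+1.67 V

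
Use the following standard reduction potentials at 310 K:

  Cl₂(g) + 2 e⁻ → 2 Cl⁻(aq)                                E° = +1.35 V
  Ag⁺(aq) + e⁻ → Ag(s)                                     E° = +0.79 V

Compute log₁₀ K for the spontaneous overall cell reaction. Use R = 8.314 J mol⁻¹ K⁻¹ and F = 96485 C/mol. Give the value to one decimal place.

18.2

Cathode: Cl₂/Cl⁻; anode: Ag⁺/Ag. E°cell = (+1.35) − (+0.79) = +0.56 V, with n = 2.
ΔG° = −nFE° = −RT ln K, so ln K = nFE°/(RT) = (2)(96485)(+0.56) / ((8.314)(310)) = 41.928.
log₁₀ K = 41.928 / ln 10 = 18.2.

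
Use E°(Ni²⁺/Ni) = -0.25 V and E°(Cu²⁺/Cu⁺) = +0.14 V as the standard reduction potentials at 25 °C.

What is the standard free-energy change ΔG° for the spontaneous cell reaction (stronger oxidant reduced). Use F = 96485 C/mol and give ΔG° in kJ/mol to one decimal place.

-75.3 kJ/mol

Cu²⁺/Cu⁺ (E° = +0.14 V) is the cathode; Ni²⁺/Ni (E° = -0.25 V) is the anode, so E°cell = +0.39 V.
Balancing electrons gives n = 2 (lcm of 1 and 2).
ΔG° = −nFE° = −(2)(96485)(+0.39) = -75,258 J = -75.3 kJ/mol.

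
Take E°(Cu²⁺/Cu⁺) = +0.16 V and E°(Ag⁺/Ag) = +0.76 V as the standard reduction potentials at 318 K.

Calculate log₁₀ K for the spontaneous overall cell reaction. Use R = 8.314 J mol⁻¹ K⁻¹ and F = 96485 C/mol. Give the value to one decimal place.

Cathode: Ag⁺/Ag; anode: Cu²⁺/Cu⁺. E°cell = (+0.76) − (+0.16) = +0.60 V, with n = 1.
ΔG° = −nFE° = −RT ln K, so ln K = nFE°/(RT) = (1)(96485)(+0.60) / ((8.314)(318)) = 21.896.
log₁₀ K = 21.896 / ln 10 = 9.5.

9.5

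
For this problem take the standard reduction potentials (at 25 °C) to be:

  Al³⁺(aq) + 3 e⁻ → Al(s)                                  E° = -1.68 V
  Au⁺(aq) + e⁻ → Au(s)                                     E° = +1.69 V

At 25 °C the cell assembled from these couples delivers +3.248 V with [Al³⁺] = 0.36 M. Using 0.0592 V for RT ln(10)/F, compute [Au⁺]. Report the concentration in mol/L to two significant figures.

0.0062 M

Au⁺/Au is the cathode, Al³⁺/Al the anode: E°cell = +3.37 V, n = 3.
Overall reaction: 3 Au⁺(aq) + Al(s) → 3 Au(s) + Al³⁺(aq); Q = [Al³⁺]^1/[Au⁺]^3.
From E = E° − (0.0592/n) log Q: log Q = (E° − E)·n/0.0592 = (+3.37 − (+3.248))·3/0.0592 = 6.1824.
So 3·log[Au⁺] = 1·log(0.36) − log Q = -0.4437 − (6.1824) = -6.6261; log[Au⁺] = -6.6261 / 3 = -2.2087; [Au⁺] = 10^(-2.2087) ≈ 0.0062 M.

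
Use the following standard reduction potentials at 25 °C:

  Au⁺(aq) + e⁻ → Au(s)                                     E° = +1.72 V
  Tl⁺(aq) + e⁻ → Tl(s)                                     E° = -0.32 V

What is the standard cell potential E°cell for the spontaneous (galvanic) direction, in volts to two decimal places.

The Au⁺/Au couple has the higher reduction potential, so it is the cathode; Tl⁺/Tl is oxidised at the anode.
E°cell = E°(cathode) − E°(anode) = (+1.72) − (-0.32) = +2.04 V.

+2.04 V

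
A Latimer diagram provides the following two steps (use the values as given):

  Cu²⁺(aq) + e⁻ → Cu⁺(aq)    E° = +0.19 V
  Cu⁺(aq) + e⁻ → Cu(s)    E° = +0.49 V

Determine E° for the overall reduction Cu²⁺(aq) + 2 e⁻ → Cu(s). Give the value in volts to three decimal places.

+0.340 V

Adding the free-energy changes (−nFE°) of the two steps gives −n₃FE°₃ = −n₁FE°₁ − n₂FE°₂.
E°₃ = (1×+0.19 + 1×+0.49) / 2 = (+0.680) / 2 = +0.340 V.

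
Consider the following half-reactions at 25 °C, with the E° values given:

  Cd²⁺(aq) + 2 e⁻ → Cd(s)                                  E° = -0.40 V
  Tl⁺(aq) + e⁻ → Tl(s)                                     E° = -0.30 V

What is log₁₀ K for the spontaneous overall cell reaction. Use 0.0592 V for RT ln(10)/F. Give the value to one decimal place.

Cathode: Tl⁺/Tl; anode: Cd²⁺/Cd. E°cell = +0.10 V, n = 2.
log K = nE°cell / 0.0592 = (2)(+0.10) / 0.0592 = 3.4.

3.4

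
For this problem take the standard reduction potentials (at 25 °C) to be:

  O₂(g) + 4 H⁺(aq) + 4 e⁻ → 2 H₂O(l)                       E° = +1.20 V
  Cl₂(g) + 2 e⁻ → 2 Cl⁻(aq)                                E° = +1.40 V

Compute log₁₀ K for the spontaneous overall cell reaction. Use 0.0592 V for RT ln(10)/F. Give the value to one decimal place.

13.5

Cathode: Cl₂/Cl⁻; anode: O₂/H₂O. E°cell = +0.20 V, n = 4.
log K = nE°cell / 0.0592 = (4)(+0.20) / 0.0592 = 13.5.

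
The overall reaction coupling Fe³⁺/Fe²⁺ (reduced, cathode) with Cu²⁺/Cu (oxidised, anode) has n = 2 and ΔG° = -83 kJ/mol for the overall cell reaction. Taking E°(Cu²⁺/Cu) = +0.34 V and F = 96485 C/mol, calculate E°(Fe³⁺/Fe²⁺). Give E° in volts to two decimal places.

+0.77 V

E°cell = −ΔG°/(nF) = −(-83×10³)/((2)(96485)) = +0.430 V.
Since Fe³⁺/Fe²⁺ is the cathode and Cu²⁺/Cu the anode, E°cell = E°(Fe³⁺/Fe²⁺) − E°(Cu²⁺/Cu).
So E°(Fe³⁺/Fe²⁺) = E°cell + E°(Cu²⁺/Cu) = +0.430 + (+0.34) = +0.77 V.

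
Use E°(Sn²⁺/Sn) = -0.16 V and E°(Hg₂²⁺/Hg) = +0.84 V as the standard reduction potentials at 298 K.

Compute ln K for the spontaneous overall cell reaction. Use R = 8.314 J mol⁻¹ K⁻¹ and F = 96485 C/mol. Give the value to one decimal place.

77.9

Cathode: Hg₂²⁺/Hg; anode: Sn²⁺/Sn. E°cell = (+0.84) − (-0.16) = +1.00 V, with n = 2.
ΔG° = −nFE° = −RT ln K, so ln K = nFE°/(RT) = (2)(96485)(+1.00) / ((8.314)(298)) = 77.887.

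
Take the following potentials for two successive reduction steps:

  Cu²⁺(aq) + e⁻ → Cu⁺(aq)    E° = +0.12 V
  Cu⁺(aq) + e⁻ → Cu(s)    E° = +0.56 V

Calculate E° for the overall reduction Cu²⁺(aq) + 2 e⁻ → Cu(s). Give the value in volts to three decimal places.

+0.340 V

Since ΔG° = −nFE° is additive over sequential reductions, n₃E°₃ = n₁E°₁ + n₂E°₂.
E°₃ = (1×+0.12 + 1×+0.56) / 2 = (+0.680) / 2 = +0.340 V.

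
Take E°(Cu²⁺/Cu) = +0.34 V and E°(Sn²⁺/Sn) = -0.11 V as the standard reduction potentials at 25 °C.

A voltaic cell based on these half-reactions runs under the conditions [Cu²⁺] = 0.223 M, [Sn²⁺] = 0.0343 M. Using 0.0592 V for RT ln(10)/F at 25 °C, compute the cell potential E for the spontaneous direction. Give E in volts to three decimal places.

+0.474 V

Cu²⁺/Cu is the cathode (higher E°), Sn²⁺/Sn the anode: E°cell = +0.34 − (-0.11) = +0.45 V, n = 2.
Overall: Cu²⁺(aq) + Sn(s) → Cu(s) + Sn²⁺(aq)
Q = [Sn²⁺] / ([Cu²⁺]); log Q = -0.813.
E = E° − (0.0592/n) log Q = +0.45 − (0.0592/2)(-0.813) = +0.474 V.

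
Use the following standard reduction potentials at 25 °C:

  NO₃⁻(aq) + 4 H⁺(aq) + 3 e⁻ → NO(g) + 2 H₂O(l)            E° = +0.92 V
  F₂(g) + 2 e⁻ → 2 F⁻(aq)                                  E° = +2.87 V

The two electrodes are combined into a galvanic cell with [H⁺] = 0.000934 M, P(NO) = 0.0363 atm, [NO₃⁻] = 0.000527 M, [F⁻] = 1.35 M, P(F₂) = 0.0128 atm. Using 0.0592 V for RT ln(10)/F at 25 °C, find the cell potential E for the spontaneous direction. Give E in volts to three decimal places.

F₂/F⁻ is the cathode (higher E°), NO₃⁻/NO the anode: E°cell = +2.87 − (+0.92) = +1.95 V, n = 6.
Overall: 3 F₂(g) + 2 NO(g) + 4 H₂O(l) → 6 F⁻(aq) + 2 NO₃⁻(aq) + 8 H⁺(aq)
Q = [F⁻]^6·[NO₃⁻]^2·[H⁺]^8 / (P(F₂)^3·P(NO)^2); log Q = -21.453.
E = E° − (0.0592/n) log Q = +1.95 − (0.0592/6)(-21.453) = +2.162 V.

+2.162 V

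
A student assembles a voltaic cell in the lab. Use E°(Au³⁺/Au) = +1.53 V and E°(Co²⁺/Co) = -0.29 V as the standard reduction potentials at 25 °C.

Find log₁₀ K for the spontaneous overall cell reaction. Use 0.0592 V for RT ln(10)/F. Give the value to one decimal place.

Cathode: Au³⁺/Au; anode: Co²⁺/Co. E°cell = +1.82 V, n = 6.
log K = nE°cell / 0.0592 = (6)(+1.82) / 0.0592 = 184.5.

184.5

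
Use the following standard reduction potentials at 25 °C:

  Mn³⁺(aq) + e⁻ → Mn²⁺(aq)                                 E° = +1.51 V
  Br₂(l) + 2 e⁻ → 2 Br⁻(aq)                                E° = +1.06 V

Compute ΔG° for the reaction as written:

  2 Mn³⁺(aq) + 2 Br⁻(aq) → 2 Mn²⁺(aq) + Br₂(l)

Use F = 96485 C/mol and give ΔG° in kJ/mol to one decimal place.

As written, Mn³⁺/Mn²⁺ is reduced (cathode) and Br₂/Br⁻ is oxidised (anode), so E°cell = (+1.51) − (+1.06) = +0.45 V.
Balancing electrons gives n = 2.
ΔG° = −nFE° = −(2)(96485)(+0.45) = -86,836 J = -86.8 kJ/mol.

-86.8 kJ/mol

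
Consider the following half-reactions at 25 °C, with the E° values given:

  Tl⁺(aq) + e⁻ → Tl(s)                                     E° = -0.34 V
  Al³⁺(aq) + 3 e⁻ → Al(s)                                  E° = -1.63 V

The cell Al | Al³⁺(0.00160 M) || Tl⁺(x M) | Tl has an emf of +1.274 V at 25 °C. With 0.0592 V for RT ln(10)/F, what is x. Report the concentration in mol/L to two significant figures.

Tl⁺/Tl is the cathode, Al³⁺/Al the anode: E°cell = +1.29 V, n = 3.
Overall reaction: 3 Tl⁺(aq) + Al(s) → 3 Tl(s) + Al³⁺(aq); Q = [Al³⁺]^1/[Tl⁺]^3.
From E = E° − (0.0592/n) log Q: log Q = (E° − E)·n/0.0592 = (+1.29 − (+1.274))·3/0.0592 = 0.8108.
So 3·log[Tl⁺] = 1·log(0.0016) − log Q = -2.7959 − (0.8108) = -3.6067; log[Tl⁺] = -3.6067 / 3 = -1.2022; [Tl⁺] = 10^(-1.2022) ≈ 0.063 M.

0.063 M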